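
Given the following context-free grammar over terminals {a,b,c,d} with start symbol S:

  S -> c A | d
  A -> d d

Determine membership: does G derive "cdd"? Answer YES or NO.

Convert to CNF:
  S -> T1 A | d
  A -> T0 T0
  T0 -> d
  T1 -> c

CYK fill:
  [0..0]={T1}  "c"  orig:{}
  [1..1]={S,T0}  "d"  orig:{S}
  [2..2]={S,T0}  "d"  orig:{S}
  [0..1]=∅  "cd"
  [1..2]={A}  "dd"
  [0..2]={S}  "cdd"

S ∈ T[0,2] ⇒ YES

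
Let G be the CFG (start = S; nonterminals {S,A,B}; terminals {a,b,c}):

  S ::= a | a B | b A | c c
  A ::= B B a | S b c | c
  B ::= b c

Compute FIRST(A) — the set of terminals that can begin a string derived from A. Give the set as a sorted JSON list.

FIRST sets, iterate to fixpoint:
round 1:
  A via A→c: +{c}
  B via B→b c: +{b}
  S via S→a: +{a}
  S via S→b A: +{b}
  S via S→c c: +{c}
  FIRST(S)={a,b,c}  FIRST(A)={c}  FIRST(B)={b}
round 2:
  A via A→B B a: +{b}
  A via A→S b c: +{a}
  FIRST(S)={a,b,c}  FIRST(A)={a,b,c}  FIRST(B)={b}
round 3: — fixpoint
  FIRST(S)={a,b,c}  FIRST(A)={a,b,c}  FIRST(B)={b}

FIRST(A) = ["a", "b", "c"]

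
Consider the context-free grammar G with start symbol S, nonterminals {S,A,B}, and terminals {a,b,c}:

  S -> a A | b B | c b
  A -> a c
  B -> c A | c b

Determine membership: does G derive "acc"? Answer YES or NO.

Convert to CNF:
  S -> T0 A | T1 T2 | T2 B
  A -> T0 T1
  B -> T1 A | T1 T2
  T0 -> a
  T1 -> c
  T2 -> b

CYK fill:
  T[0,0] 'a' = {T0}  orig:{}
  T[1,1] 'c' = {T1}  orig:{}
  T[2,2] 'c' = {T1}  orig:{}
  T[0,1] 'ac' = {A}
  T[1,2] 'cc' = ∅
  T[0,2] 'acc' = ∅

S ∉ T[0,2] ⇒ NO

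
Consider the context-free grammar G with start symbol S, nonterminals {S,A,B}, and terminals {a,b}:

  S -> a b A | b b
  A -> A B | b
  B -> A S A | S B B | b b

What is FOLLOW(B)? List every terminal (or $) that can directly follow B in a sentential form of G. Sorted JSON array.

FIRST iteration:
pass 1:
  A via A→b: +{b}
  B via B→A S A: +{b}
  S via S→a b A: +{a}
  S via S→b b: +{b}
  FIRST(S)={a,b}  FIRST(A)={b}  FIRST(B)={b}
pass 2:
  B via B→S B B: +{a}
  FIRST(S)={a,b}  FIRST(A)={b}  FIRST(B)={a,b}
pass 3: (stable)
  FIRST(S)={a,b}  FIRST(A)={b}  FIRST(B)={a,b}

FOLLOW sets:
FOLLOW(S) := {$}
pass 1:
  A→A B: FOLLOW(A) ⊇ FIRST(B) = {a,b}; new: +{a,b}
  A→A B: FOLLOW(B) ⊇ FOLLOW(A) ⊇ {a,b}; new: +{a,b}
  B→A S A: FOLLOW(S) ⊇ FIRST(A) = {b}; new: +{b}
  B→S B B: FOLLOW(S) ⊇ FIRST(B) = {a,b}; new: +{a}
  S→a b A: FOLLOW(A) ⊇ FOLLOW(S) ⊇ {$,a,b}; new: +{$}
  FOLLOW[S]={$,a,b}  FOLLOW[A]={$,a,b}  FOLLOW[B]={a,b}
pass 2:
  A→A B: FOLLOW(B) ⊇ FOLLOW(A) ⊇ {$,a,b}; new: +{$}
  FOLLOW[S]={$,a,b}  FOLLOW[A]={$,a,b}  FOLLOW[B]={$,a,b}
pass 3: (stable)
  FOLLOW[S]={$,a,b}  FOLLOW[A]={$,a,b}  FOLLOW[B]={$,a,b}

FOLLOW(B) = ["$", "a", "b"]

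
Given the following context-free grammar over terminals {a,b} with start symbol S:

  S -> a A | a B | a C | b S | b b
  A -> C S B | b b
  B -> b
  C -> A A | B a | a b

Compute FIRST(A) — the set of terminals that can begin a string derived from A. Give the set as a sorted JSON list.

Compute FIRST by fixpoint:
iter 1:
  A via A→b b: +{b}
  B via B→b: +{b}
  C via C→A A: +{b}
  C via C→a b: +{a}
  S via S→a A: +{a}
  S via S→b S: +{b}
  FIRST(S)={a,b}  FIRST(A)={b}  FIRST(B)={b}  FIRST(C)={a,b}
iter 2:
  A via A→C S B: +{a}
  FIRST(S)={a,b}  FIRST(A)={a,b}  FIRST(B)={b}  FIRST(C)={a,b}
iter 3: done
  FIRST(S)={a,b}  FIRST(A)={a,b}  FIRST(B)={b}  FIRST(C)={a,b}

FIRST(A) = ["a", "b"]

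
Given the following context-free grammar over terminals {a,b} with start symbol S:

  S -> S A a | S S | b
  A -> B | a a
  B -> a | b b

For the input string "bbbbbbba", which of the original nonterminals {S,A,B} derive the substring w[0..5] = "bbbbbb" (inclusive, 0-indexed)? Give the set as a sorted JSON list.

CNF form of G:
  S -> S S | S X2 | b
  A -> T0 T0 | T1 T1 | a
  B -> T1 T1 | a
  T0 -> a
  T1 -> b
  X2 -> A T0

CYK table (by increasing span), restricted to cells inside w[0..5]:
  [0..0]={S,T1}  "b"  orig:{S}
  [1..1]={S,T1}  "b"  orig:{S}
  [2..2]={S,T1}  "b"  orig:{S}
  [3..3]={S,T1}  "b"  orig:{S}
  [4..4]={S,T1}  "b"  orig:{S}
  [5..5]={S,T1}  "b"  orig:{S}
  [0..1]={A,B,S}  "bb"
  [1..2]={A,B,S}  "bb"
  [2..3]={A,B,S}  "bb"
  [3..4]={A,B,S}  "bb"
  [4..5]={A,B,S}  "bb"
  [0..2]={S}  "bbb"
  [1..3]={S}  "bbb"
  [2..4]={S}  "bbb"
  [3..5]={S}  "bbb"
  [0..3]={S}  "bbbb"
  [1..4]={S}  "bbbb"
  [2..5]={S}  "bbbb"
  [0..4]={S}  "bbbbb"
  [1..5]={S}  "bbbbb"
  [0..5]={S}  "bbbbbb"

Original NTs in T[0,5] deriving "bbbbbb": ["S"]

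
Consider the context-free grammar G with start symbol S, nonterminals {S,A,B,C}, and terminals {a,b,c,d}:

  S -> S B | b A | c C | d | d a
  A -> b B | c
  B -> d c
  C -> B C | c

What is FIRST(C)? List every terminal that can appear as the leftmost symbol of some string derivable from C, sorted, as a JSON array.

FIRST iteration:
iter 1:
  A via A→b B: +{b}
  A via A→c: +{c}
  B via B→d c: +{d}
  C via C→B C: +{d}
  C via C→c: +{c}
  S via S→b A: +{b}
  S via S→c C: +{c}
  S via S→d: +{d}
  FIRST(S)={b,c,d}  FIRST(A)={b,c}  FIRST(B)={d}  FIRST(C)={c,d}
iter 2: — fixpoint
  FIRST(S)={b,c,d}  FIRST(A)={b,c}  FIRST(B)={d}  FIRST(C)={c,d}

FIRST(C) = ["c", "d"]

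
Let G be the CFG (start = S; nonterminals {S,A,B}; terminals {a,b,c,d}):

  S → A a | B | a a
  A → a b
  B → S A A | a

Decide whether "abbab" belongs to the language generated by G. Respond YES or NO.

CNF form of G:
  S -> A T0 | S X3 | T0 T0 | a
  A -> T0 T1
  B -> S X2 | a
  T0 -> a
  T1 -> b
  X2 -> A A
  X3 -> A A

CYK table (by increasing span):
  cell(0,0) a: {B,S,T0}  orig:{B,S}
  cell(1,1) b: {T1}  orig:{}
  cell(2,2) b: {T1}  orig:{}
  cell(3,3) a: {B,S,T0}  orig:{B,S}
  cell(4,4) b: {T1}  orig:{}
  cell(0,1) ab: {A}
  cell(1,2) bb: ∅
  cell(2,3) ba: ∅
  cell(3,4) ab: {A}
  cell(0,2) abb: ∅
  cell(1,3) bba: ∅
  cell(2,4) bab: ∅
  cell(0,3) abba: ∅
  cell(1,4) bbab: ∅
  cell(0,4) abbab: ∅

S ∉ T[0,4] ⇒ NO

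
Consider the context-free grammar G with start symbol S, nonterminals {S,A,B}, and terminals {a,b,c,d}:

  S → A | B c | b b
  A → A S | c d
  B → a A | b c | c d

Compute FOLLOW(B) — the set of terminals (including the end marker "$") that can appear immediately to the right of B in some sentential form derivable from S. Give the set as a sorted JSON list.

FIRST sets, iterate to fixpoint:
iter 1:
  A via A→c d: +{c}
  B via B→a A: +{a}
  B via B→b c: +{b}
  B via B→c d: +{c}
  S via S→A: +{c}
  S via S→B c: +{a,b}
  FIRST[S]={a,b,c}  FIRST[A]={c}  FIRST[B]={a,b,c}
iter 2: (no change)
  FIRST[S]={a,b,c}  FIRST[A]={c}  FIRST[B]={a,b,c}

FOLLOW sets:
FOLLOW(S) := {$}
[1]
  A→A S: FOLLOW(A) ⊇ FIRST(S) = {a,b,c}; new: +{a,b,c}
  A→A S: FOLLOW(S) ⊇ FOLLOW(A) ⊇ {a,b,c}; new: +{a,b,c}
  S→A: FOLLOW(A) ⊇ FOLLOW(S) ⊇ {$,a,b,c}; new: +{$}
  S→B c: FOLLOW(B) ⊇ FIRST(c) = {c}; new: +{c}
  FOLLOW[S]={$,a,b,c}  FOLLOW[A]={$,a,b,c}  FOLLOW[B]={c}
[2] — fixpoint
  FOLLOW[S]={$,a,b,c}  FOLLOW[A]={$,a,b,c}  FOLLOW[B]={c}

FOLLOW(B) = ["c"]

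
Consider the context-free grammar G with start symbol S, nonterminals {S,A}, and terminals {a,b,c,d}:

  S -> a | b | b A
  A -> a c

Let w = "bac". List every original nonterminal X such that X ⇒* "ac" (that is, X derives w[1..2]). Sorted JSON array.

CNF form of G:
  S -> T2 A | a | b
  A -> T0 T1
  T0 -> a
  T1 -> c
  T2 -> b

CYK fill (cells [i..j] with 1 ≤ i ≤ j ≤ 2 only):
  cell(1,1) a: {S,T0}  orig:{S}
  cell(2,2) c: {T1}  orig:{}
  cell(1,2) ac: {A}

Original NTs in T[1,2] deriving "ac": ["A"]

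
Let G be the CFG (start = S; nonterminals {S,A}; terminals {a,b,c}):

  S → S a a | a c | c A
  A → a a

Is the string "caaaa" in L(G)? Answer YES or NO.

Convert to CNF:
  S -> S X2 | T0 T1 | T1 A
  A -> T0 T0
  T0 -> a
  T1 -> c
  X2 -> T0 T0

CYK table (by increasing span):
  cell(0,0) c: {T1}  orig:{}
  cell(1,1) a: {T0}  orig:{}
  cell(2,2) a: {T0}  orig:{}
  cell(3,3) a: {T0}  orig:{}
  cell(4,4) a: {T0}  orig:{}
  cell(0,1) ca: ∅
  cell(1,2) aa: {A,X2}  orig:{A}
  cell(2,3) aa: {A,X2}  orig:{A}
  cell(3,4) aa: {A,X2}  orig:{A}
  cell(0,2) caa: {S}
  cell(1,3) aaa: ∅
  cell(2,4) aaa: ∅
  cell(0,3) caaa: ∅
  cell(1,4) aaaa: ∅
  cell(0,4) caaaa: {S}

S ∈ T[0,4] ⇒ YES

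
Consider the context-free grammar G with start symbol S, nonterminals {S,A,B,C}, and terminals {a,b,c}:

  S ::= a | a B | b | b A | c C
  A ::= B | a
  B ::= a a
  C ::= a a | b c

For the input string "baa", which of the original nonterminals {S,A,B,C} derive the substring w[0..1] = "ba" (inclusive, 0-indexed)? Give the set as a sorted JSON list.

CNF form of G:
  S -> T0 B | T1 A | T2 C | a | b
  A -> T0 T0 | a
  B -> T0 T0
  C -> T0 T0 | T1 T2
  T0 -> a
  T1 -> b
  T2 -> c

CYK table (by increasing span) — only the sub-triangle for w[0..1]:
  cell(0,0) b: {S,T1}  orig:{S}
  cell(1,1) a: {A,S,T0}  orig:{A,S}
  cell(0,1) ba: {S}

Original NTs in T[0,1] deriving "ba": ["S"]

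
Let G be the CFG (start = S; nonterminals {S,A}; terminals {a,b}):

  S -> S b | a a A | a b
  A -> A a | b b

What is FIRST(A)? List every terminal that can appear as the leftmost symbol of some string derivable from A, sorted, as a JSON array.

FIRST iteration:
[1]
  A via A→b b: +{b}
  S via S→a a A: +{a}
  FIRST(S)={a}  FIRST(A)={b}
[2] done
  FIRST(S)={a}  FIRST(A)={b}

FIRST(A) = ["b"]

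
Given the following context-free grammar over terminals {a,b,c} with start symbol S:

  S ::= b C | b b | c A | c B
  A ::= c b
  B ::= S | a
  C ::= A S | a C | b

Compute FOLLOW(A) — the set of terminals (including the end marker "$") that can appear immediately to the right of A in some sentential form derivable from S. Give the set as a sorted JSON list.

Compute FIRST by fixpoint:
round 1:
  A via A→c b: +{c}
  B via B→a: +{a}
  C via C→A S: +{c}
  C via C→a C: +{a}
  C via C→b: +{b}
  S via S→b C: +{b}
  S via S→c A: +{c}
  FIRST(S)={b,c}  FIRST(A)={c}  FIRST(B)={a}  FIRST(C)={a,b,c}
round 2:
  B via B→S: +{b,c}
  FIRST(S)={b,c}  FIRST(A)={c}  FIRST(B)={a,b,c}  FIRST(C)={a,b,c}
round 3: — fixpoint
  FIRST(S)={b,c}  FIRST(A)={c}  FIRST(B)={a,b,c}  FIRST(C)={a,b,c}

Compute FOLLOW by fixpoint:
seed FOLLOW(S) with $
pass 1:
  C→A S: FOLLOW(A) ⊇ FIRST(S) = {b,c}; new: +{b,c}
  S→b C: FOLLOW(C) ⊇ FOLLOW(S) ⊇ {$}; new: +{$}
  S→c A: FOLLOW(A) ⊇ FOLLOW(S) ⊇ {$}; new: +{$}
  S→c B: FOLLOW(B) ⊇ FOLLOW(S) ⊇ {$}; new: +{$}
  S: {$}  A: {$,b,c}  B: {$}  C: {$}
pass 2: done
  S: {$}  A: {$,b,c}  B: {$}  C: {$}

FOLLOW(A) = ["$", "b", "c"]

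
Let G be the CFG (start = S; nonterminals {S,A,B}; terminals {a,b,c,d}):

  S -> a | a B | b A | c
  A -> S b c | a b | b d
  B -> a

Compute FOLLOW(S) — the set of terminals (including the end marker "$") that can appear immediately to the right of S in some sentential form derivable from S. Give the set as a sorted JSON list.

FIRST sets, iterate to fixpoint:
iter 1:
  A via A→a b: +{a}
  A via A→b d: +{b}
  B via B→a: +{a}
  S via S→a: +{a}
  S via S→b A: +{b}
  S via S→c: +{c}
  FIRST[S]={a,b,c}  FIRST[A]={a,b}  FIRST[B]={a}
iter 2:
  A via A→S b c: +{c}
  FIRST[S]={a,b,c}  FIRST[A]={a,b,c}  FIRST[B]={a}
iter 3: done
  FIRST[S]={a,b,c}  FIRST[A]={a,b,c}  FIRST[B]={a}

FOLLOW sets:
seed FOLLOW(S) with $
round 1:
  A→S b c: FOLLOW(S) ⊇ FIRST(b) = {b}; new: +{b}
  S→a B: FOLLOW(B) ⊇ FOLLOW(S) ⊇ {$,b}; new: +{$,b}
  S→b A: FOLLOW(A) ⊇ FOLLOW(S) ⊇ {$,b}; new: +{$,b}
  S: {$,b}  A: {$,b}  B: {$,b}
round 2: done
  S: {$,b}  A: {$,b}  B: {$,b}

FOLLOW(S) = ["$", "b"]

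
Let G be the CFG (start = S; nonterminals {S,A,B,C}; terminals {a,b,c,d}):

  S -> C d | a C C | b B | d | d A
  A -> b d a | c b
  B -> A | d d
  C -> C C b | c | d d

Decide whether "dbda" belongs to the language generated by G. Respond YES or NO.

Convert to CNF:
  S -> C T1 | T0 B | T1 A | T2 X7 | d
  A -> T0 X4 | T3 T0
  B -> T0 X5 | T1 T1 | T3 T0
  C -> C X6 | T1 T1 | c
  T0 -> b
  T1 -> d
  T2 -> a
  T3 -> c
  X4 -> T1 T2
  X5 -> T1 T2
  X6 -> C T0
  X7 -> C C

CYK table (by increasing span):
  cell(0,0) d: {S,T1}  orig:{S}
  cell(1,1) b: {T0}  orig:{}
  cell(2,2) d: {S,T1}  orig:{S}
  cell(3,3) a: {T2}  orig:{}
  cell(0,1) db: ∅
  cell(1,2) bd: ∅
  cell(2,3) da: {X4,X5}  orig:{}
  cell(0,2) dbd: ∅
  cell(1,3) bda: {A,B}
  cell(0,3) dbda: {S}

S ∈ T[0,3] ⇒ YES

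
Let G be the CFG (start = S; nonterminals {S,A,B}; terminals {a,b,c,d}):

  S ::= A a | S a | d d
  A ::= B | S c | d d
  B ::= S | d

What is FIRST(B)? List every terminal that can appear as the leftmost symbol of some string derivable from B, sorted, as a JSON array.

FIRST sets, iterate to fixpoint:
round 1:
  A via A→d d: +{d}
  B via B→d: +{d}
  S via S→A a: +{d}
  FIRST(S)={d}  FIRST(A)={d}  FIRST(B)={d}
round 2: — fixpoint
  FIRST(S)={d}  FIRST(A)={d}  FIRST(B)={d}

FIRST(B) = ["d"]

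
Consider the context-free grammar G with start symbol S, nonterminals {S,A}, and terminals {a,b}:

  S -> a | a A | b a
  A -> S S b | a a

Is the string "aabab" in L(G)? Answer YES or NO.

CNF form of G:
  S -> T0 T1 | T1 A | a
  A -> S X2 | T1 T1
  T0 -> b
  T1 -> a
  X2 -> S T0

Fill CYK table bottom-up:
  cell(0,0) a: {S,T1}  orig:{S}
  cell(1,1) a: {S,T1}  orig:{S}
  cell(2,2) b: {T0}  orig:{}
  cell(3,3) a: {S,T1}  orig:{S}
  cell(4,4) b: {T0}  orig:{}
  cell(0,1) aa: {A}
  cell(1,2) ab: {X2}  orig:{}
  cell(2,3) ba: {S}
  cell(3,4) ab: {X2}  orig:{}
  cell(0,2) aab: {A}
  cell(1,3) aba: ∅
  cell(2,4) bab: {X2}  orig:{}
  cell(0,3) aaba: ∅
  cell(1,4) abab: {A}
  cell(0,4) aabab: {S}

S ∈ T[0,4] ⇒ YES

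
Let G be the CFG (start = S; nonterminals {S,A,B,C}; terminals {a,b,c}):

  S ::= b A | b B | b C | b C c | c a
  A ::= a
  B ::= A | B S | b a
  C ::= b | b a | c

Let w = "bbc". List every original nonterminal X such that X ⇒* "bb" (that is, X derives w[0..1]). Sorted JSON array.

CNF form of G:
  S -> T0 A | T0 B | T0 C | T0 X3 | T2 T1
  A -> a
  B -> B S | T0 T1 | a
  C -> T0 T1 | b | c
  T0 -> b
  T1 -> a
  T2 -> c
  X3 -> C T2

CYK table (by increasing span) (cells [i..j] with 0 ≤ i ≤ j ≤ 1 only):
  [0..0]={C,T0}  "b"  orig:{C}
  [1..1]={C,T0}  "b"  orig:{C}
  [0..1]={S}  "bb"

Original NTs in T[0,1] deriving "bb": ["S"]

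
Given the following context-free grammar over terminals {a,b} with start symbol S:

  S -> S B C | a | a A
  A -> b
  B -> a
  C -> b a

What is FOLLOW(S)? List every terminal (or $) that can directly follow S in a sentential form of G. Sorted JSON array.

FIRST sets, iterate to fixpoint:
[1]
  A via A→b: +{b}
  B via B→a: +{a}
  C via C→b a: +{b}
  S via S→a: +{a}
  FIRST[S]={a}  FIRST[A]={b}  FIRST[B]={a}  FIRST[C]={b}
[2] (no change)
  FIRST[S]={a}  FIRST[A]={b}  FIRST[B]={a}  FIRST[C]={b}

Compute FOLLOW by fixpoint:
initialize: $ ∈ FOLLOW(S)
iter 1:
  S→S B C: FOLLOW(S) ⊇ FIRST(B) = {a}; new: +{a}
  S→S B C: FOLLOW(B) ⊇ FIRST(C) = {b}; new: +{b}
  S→S B C: FOLLOW(C) ⊇ FOLLOW(S) ⊇ {$,a}; new: +{$,a}
  S→a A: FOLLOW(A) ⊇ FOLLOW(S) ⊇ {$,a}; new: +{$,a}
  FOLLOW[S]={$,a}  FOLLOW[A]={$,a}  FOLLOW[B]={b}  FOLLOW[C]={$,a}
iter 2: — fixpoint
  FOLLOW[S]={$,a}  FOLLOW[A]={$,a}  FOLLOW[B]={b}  FOLLOW[C]={$,a}

FOLLOW(S) = ["$", "a"]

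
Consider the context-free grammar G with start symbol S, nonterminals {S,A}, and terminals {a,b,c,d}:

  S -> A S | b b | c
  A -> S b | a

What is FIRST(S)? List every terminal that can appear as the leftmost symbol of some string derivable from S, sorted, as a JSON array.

Compute FIRST by fixpoint:
round 1:
  A via A→a: +{a}
  S via S→A S: +{a}
  S via S→b b: +{b}
  S via S→c: +{c}
  FIRST[S]={a,b,c}  FIRST[A]={a}
round 2:
  A via A→S b: +{b,c}
  FIRST[S]={a,b,c}  FIRST[A]={a,b,c}
round 3: done
  FIRST[S]={a,b,c}  FIRST[A]={a,b,c}

FIRST(S) = ["a", "b", "c"]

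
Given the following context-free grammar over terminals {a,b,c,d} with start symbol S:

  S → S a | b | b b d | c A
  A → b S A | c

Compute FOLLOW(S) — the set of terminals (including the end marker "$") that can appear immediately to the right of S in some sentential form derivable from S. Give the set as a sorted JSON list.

FIRST sets, iterate to fixpoint:
[1]
  A via A→b S A: +{b}
  A via A→c: +{c}
  S via S→b: +{b}
  S via S→c A: +{c}
  FIRST[S]={b,c}  FIRST[A]={b,c}
[2] (stable)
  FIRST[S]={b,c}  FIRST[A]={b,c}

FOLLOW iteration:
FOLLOW(S) := {$}
pass 1:
  A→b S A: FOLLOW(S) ⊇ FIRST(A) = {b,c}; new: +{b,c}
  S→S a: FOLLOW(S) ⊇ FIRST(a) = {a}; new: +{a}
  S→c A: FOLLOW(A) ⊇ FOLLOW(S) ⊇ {$,a,b,c}; new: +{$,a,b,c}
  FOLLOW[S]={$,a,b,c}  FOLLOW[A]={$,a,b,c}
pass 2: (no change)
  FOLLOW[S]={$,a,b,c}  FOLLOW[A]={$,a,b,c}

FOLLOW(S) = ["$", "a", "b", "c"]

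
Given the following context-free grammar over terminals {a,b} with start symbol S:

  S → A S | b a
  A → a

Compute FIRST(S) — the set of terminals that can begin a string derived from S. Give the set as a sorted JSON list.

FIRST sets, iterate to fixpoint:
round 1:
  A via A→a: +{a}
  S via S→A S: +{a}
  S via S→b a: +{b}
  FIRST(S)={a,b}  FIRST(A)={a}
round 2: done
  FIRST(S)={a,b}  FIRST(A)={a}

FIRST(S) = ["a", "b"]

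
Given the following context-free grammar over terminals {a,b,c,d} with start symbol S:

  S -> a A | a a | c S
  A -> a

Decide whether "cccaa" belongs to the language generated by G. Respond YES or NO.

CNF form of G:
  S -> T0 A | T0 T0 | T1 S
  A -> a
  T0 -> a
  T1 -> c

CYK fill:
  [0..0]={T1}  "c"  orig:{}
  [1..1]={T1}  "c"  orig:{}
  [2..2]={T1}  "c"  orig:{}
  [3..3]={A,T0}  "a"  orig:{A}
  [4..4]={A,T0}  "a"  orig:{A}
  [0..1]=∅  "cc"
  [1..2]=∅  "cc"
  [2..3]=∅  "ca"
  [3..4]={S}  "aa"
  [0..2]=∅  "ccc"
  [1..3]=∅  "cca"
  [2..4]={S}  "caa"
  [0..3]=∅  "ccca"
  [1..4]={S}  "ccaa"
  [0..4]={S}  "cccaa"

S ∈ T[0,4] ⇒ YES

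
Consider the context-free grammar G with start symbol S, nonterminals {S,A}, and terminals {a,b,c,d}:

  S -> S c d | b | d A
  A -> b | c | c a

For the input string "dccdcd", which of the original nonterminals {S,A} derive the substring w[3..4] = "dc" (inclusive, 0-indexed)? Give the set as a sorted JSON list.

CNF form of G:
  S -> S X3 | T2 A | b
  A -> T0 T1 | b | c
  T0 -> c
  T1 -> a
  T2 -> d
  X3 -> T0 T2

CYK fill, restricted to cells inside w[3..4]:
  T[3,3] 'd' = {T2}  orig:{}
  T[4,4] 'c' = {A,T0}  orig:{A}
  T[3,4] 'dc' = {S}

Original NTs in T[3,4] deriving "dc": ["S"]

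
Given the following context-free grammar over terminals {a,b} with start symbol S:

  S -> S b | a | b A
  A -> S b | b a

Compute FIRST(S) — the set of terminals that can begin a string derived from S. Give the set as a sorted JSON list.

FIRST sets, iterate to fixpoint:
[1]
  A via A→b a: +{b}
  S via S→a: +{a}
  S via S→b A: +{b}
  FIRST(S)={a,b}  FIRST(A)={b}
[2]
  A via A→S b: +{a}
  FIRST(S)={a,b}  FIRST(A)={a,b}
[3] — fixpoint
  FIRST(S)={a,b}  FIRST(A)={a,b}

FIRST(S) = ["a", "b"]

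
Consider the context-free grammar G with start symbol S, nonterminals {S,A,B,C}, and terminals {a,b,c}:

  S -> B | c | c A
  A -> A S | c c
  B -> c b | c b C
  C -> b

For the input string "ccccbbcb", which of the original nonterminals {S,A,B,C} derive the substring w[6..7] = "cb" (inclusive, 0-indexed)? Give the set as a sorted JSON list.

Convert to CNF:
  S -> T0 A | T0 T1 | T0 X3 | c
  A -> A S | T0 T0
  B -> T0 T1 | T0 X2
  C -> b
  T0 -> c
  T1 -> b
  X2 -> T1 C
  X3 -> T1 C

CYK fill, restricted to cells inside w[6..7]:
  [6..6]={S,T0}  "c"  orig:{S}
  [7..7]={C,T1}  "b"  orig:{C}
  [6..7]={B,S}  "cb"

Original NTs in T[6,7] deriving "cb": ["B", "S"]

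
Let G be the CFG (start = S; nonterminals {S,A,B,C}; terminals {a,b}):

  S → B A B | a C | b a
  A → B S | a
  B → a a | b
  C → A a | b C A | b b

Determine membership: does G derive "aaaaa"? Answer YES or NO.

Convert to CNF:
  S -> B X3 | T0 C | T1 T0
  A -> B S | a
  B -> T0 T0 | b
  C -> A T0 | T1 T1 | T1 X2
  T0 -> a
  T1 -> b
  X2 -> C A
  X3 -> A B

CYK table (by increasing span):
  [0..0]={A,T0}  "a"  orig:{A}
  [1..1]={A,T0}  "a"  orig:{A}
  [2..2]={A,T0}  "a"  orig:{A}
  [3..3]={A,T0}  "a"  orig:{A}
  [4..4]={A,T0}  "a"  orig:{A}
  [0..1]={B,C}  "aa"
  [1..2]={B,C}  "aa"
  [2..3]={B,C}  "aa"
  [3..4]={B,C}  "aa"
  [0..2]={S,X2,X3}  "aaa"  orig:{S}
  [1..3]={S,X2,X3}  "aaa"  orig:{S}
  [2..4]={S,X2,X3}  "aaa"  orig:{S}
  [0..3]=∅  "aaaa"
  [1..4]=∅  "aaaa"
  [0..4]={A,S}  "aaaaa"

S ∈ T[0,4] ⇒ YES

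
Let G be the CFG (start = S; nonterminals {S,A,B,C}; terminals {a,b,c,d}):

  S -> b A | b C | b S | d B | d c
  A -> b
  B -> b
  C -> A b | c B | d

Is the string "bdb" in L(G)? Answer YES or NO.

CNF form of G:
  S -> T0 A | T0 C | T0 S | T2 B | T2 T1
  A -> b
  B -> b
  C -> A T0 | T1 B | d
  T0 -> b
  T1 -> c
  T2 -> d

CYK table (by increasing span):
  cell(0,0) b: {A,B,T0}  orig:{A,B}
  cell(1,1) d: {C,T2}  orig:{C}
  cell(2,2) b: {A,B,T0}  orig:{A,B}
  cell(0,1) bd: {S}
  cell(1,2) db: {S}
  cell(0,2) bdb: {S}

S ∈ T[0,2] ⇒ YES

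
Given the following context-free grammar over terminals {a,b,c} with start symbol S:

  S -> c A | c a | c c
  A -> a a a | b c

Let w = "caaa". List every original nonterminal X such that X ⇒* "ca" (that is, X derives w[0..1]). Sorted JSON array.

Convert to CNF:
  S -> T2 A | T2 T0 | T2 T2
  A -> T0 X3 | T1 T2
  T0 -> a
  T1 -> b
  T2 -> c
  X3 -> T0 T0

Fill CYK table bottom-up (cells [i..j] with 0 ≤ i ≤ j ≤ 1 only):
  [0..0]={T2}  "c"  orig:{}
  [1..1]={T0}  "a"  orig:{}
  [0..1]={S}  "ca"

Original NTs in T[0,1] deriving "ca": ["S"]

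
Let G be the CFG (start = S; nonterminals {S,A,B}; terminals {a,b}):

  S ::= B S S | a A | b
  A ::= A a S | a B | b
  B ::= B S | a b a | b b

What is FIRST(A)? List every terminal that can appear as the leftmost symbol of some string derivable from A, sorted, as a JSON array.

FIRST iteration:
[1]
  A via A→a B: +{a}
  A via A→b: +{b}
  B via B→a b a: +{a}
  B via B→b b: +{b}
  S via S→B S S: +{a,b}
  FIRST[S]={a,b}  FIRST[A]={a,b}  FIRST[B]={a,b}
[2] (stable)
  FIRST[S]={a,b}  FIRST[A]={a,b}  FIRST[B]={a,b}

FIRST(A) = ["a", "b"]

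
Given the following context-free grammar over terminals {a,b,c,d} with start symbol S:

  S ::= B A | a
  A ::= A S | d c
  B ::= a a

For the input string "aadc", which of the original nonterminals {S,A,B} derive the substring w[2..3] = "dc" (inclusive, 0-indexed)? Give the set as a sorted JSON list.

Convert to CNF:
  S -> B A | a
  A -> A S | T0 T1
  B -> T2 T2
  T0 -> d
  T1 -> c
  T2 -> a

CYK fill (cells [i..j] with 2 ≤ i ≤ j ≤ 3 only):
  cell(2,2) d: {T0}  orig:{}
  cell(3,3) c: {T1}  orig:{}
  cell(2,3) dc: {A}

Original NTs in T[2,3] deriving "dc": ["A"]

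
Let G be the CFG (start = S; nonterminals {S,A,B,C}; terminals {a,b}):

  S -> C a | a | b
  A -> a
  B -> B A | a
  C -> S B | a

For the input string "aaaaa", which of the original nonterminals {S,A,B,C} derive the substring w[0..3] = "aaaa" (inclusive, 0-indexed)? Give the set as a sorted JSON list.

Convert to CNF:
  S -> C T0 | a | b
  A -> a
  B -> B A | a
  C -> S B | a
  T0 -> a

CYK table (by increasing span) — only the sub-triangle for w[0..3]:
  cell(0,0) a: {A,B,C,S,T0}  orig:{A,B,C,S}
  cell(1,1) a: {A,B,C,S,T0}  orig:{A,B,C,S}
  cell(2,2) a: {A,B,C,S,T0}  orig:{A,B,C,S}
  cell(3,3) a: {A,B,C,S,T0}  orig:{A,B,C,S}
  cell(0,1) aa: {B,C,S}
  cell(1,2) aa: {B,C,S}
  cell(2,3) aa: {B,C,S}
  cell(0,2) aaa: {B,C,S}
  cell(1,3) aaa: {B,C,S}
  cell(0,3) aaaa: {B,C,S}

Original NTs in T[0,3] deriving "aaaa": ["B", "C", "S"]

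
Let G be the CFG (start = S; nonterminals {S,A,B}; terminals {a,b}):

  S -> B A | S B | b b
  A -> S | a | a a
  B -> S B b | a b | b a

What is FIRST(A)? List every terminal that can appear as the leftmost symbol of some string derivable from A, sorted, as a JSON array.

Compute FIRST by fixpoint:
pass 1:
  A via A→a: +{a}
  B via B→a b: +{a}
  B via B→b a: +{b}
  S via S→B A: +{a,b}
  FIRST(S)={a,b}  FIRST(A)={a}  FIRST(B)={a,b}
pass 2:
  A via A→S: +{b}
  FIRST(S)={a,b}  FIRST(A)={a,b}  FIRST(B)={a,b}
pass 3: (stable)
  FIRST(S)={a,b}  FIRST(A)={a,b}  FIRST(B)={a,b}

FIRST(A) = ["a", "b"]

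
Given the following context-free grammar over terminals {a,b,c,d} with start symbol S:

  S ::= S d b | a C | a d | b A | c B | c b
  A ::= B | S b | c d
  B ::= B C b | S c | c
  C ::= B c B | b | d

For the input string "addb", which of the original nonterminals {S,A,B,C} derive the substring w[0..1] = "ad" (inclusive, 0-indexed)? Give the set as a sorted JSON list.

CNF form of G:
  S -> S X7 | T0 A | T1 B | T1 T0 | T3 C | T3 T2
  A -> B X4 | S T0 | S T1 | T1 T2 | c
  B -> B X5 | S T1 | c
  C -> B X6 | b | d
  T0 -> b
  T1 -> c
  T2 -> d
  T3 -> a
  X4 -> C T0
  X5 -> C T0
  X6 -> T1 B
  X7 -> T2 T0

CYK table (by increasing span) (cells [i..j] with 0 ≤ i ≤ j ≤ 1 only):
  [0..0]={T3}  "a"  orig:{}
  [1..1]={C,T2}  "d"  orig:{C}
  [0..1]={S}  "ad"

Original NTs in T[0,1] deriving "ad": ["S"]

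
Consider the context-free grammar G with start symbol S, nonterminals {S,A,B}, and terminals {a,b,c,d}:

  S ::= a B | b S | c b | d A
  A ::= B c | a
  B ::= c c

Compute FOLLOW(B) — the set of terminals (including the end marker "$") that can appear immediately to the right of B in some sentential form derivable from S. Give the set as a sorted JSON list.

FIRST iteration:
iter 1:
  A via A→a: +{a}
  B via B→c c: +{c}
  S via S→a B: +{a}
  S via S→b S: +{b}
  S via S→c b: +{c}
  S via S→d A: +{d}
  S: {a,b,c,d}  A: {a}  B: {c}
iter 2:
  A via A→B c: +{c}
  S: {a,b,c,d}  A: {a,c}  B: {c}
iter 3: (no change)
  S: {a,b,c,d}  A: {a,c}  B: {c}

Compute FOLLOW by fixpoint:
initialize: $ ∈ FOLLOW(S)
[1]
  A→B c: FOLLOW(B) ⊇ FIRST(c) = {c}; new: +{c}
  S→a B: FOLLOW(B) ⊇ FOLLOW(S) ⊇ {$}; new: +{$}
  S→d A: FOLLOW(A) ⊇ FOLLOW(S) ⊇ {$}; new: +{$}
  FOLLOW(S)={$}  FOLLOW(A)={$}  FOLLOW(B)={$,c}
[2] — fixpoint
  FOLLOW(S)={$}  FOLLOW(A)={$}  FOLLOW(B)={$,c}

FOLLOW(B) = ["$", "c"]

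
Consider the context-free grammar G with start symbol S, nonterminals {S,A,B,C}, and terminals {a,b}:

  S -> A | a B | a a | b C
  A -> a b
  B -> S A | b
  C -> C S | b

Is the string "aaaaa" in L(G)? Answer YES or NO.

Convert to CNF:
  S -> T0 B | T0 T0 | T0 T1 | T1 C
  A -> T0 T1
  B -> S A | b
  C -> C S | b
  T0 -> a
  T1 -> b

CYK table (by increasing span):
  T[0,0] 'a' = {T0}  orig:{}
  T[1,1] 'a' = {T0}  orig:{}
  T[2,2] 'a' = {T0}  orig:{}
  T[3,3] 'a' = {T0}  orig:{}
  T[4,4] 'a' = {T0}  orig:{}
  T[0,1] 'aa' = {S}
  T[1,2] 'aa' = {S}
  T[2,3] 'aa' = {S}
  T[3,4] 'aa' = {S}
  T[0,2] 'aaa' = ∅
  T[1,3] 'aaa' = ∅
  T[2,4] 'aaa' = ∅
  T[0,3] 'aaaa' = ∅
  T[1,4] 'aaaa' = ∅
  T[0,4] 'aaaaa' = ∅

S ∉ T[0,4] ⇒ NO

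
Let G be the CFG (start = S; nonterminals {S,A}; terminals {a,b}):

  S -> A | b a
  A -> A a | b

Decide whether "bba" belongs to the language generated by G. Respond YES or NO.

CNF form of G:
  S -> A T0 | T1 T0 | b
  A -> A T0 | b
  T0 -> a
  T1 -> b

CYK table (by increasing span):
  T[0,0] 'b' = {A,S,T1}  orig:{A,S}
  T[1,1] 'b' = {A,S,T1}  orig:{A,S}
  T[2,2] 'a' = {T0}  orig:{}
  T[0,1] 'bb' = ∅
  T[1,2] 'ba' = {A,S}
  T[0,2] 'bba' = ∅

S ∉ T[0,2] ⇒ NO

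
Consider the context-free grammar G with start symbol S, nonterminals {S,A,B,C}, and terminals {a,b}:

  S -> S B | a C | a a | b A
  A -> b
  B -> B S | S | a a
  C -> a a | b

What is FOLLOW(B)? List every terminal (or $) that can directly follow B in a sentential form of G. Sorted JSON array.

Compute FIRST by fixpoint:
[1]
  A via A→b: +{b}
  B via B→a a: +{a}
  C via C→a a: +{a}
  C via C→b: +{b}
  S via S→a C: +{a}
  S via S→b A: +{b}
  S: {a,b}  A: {b}  B: {a}  C: {a,b}
[2]
  B via B→S: +{b}
  S: {a,b}  A: {b}  B: {a,b}  C: {a,b}
[3] (stable)
  S: {a,b}  A: {b}  B: {a,b}  C: {a,b}

Compute FOLLOW by fixpoint:
FOLLOW(S) := {$}
iter 1:
  B→B S: FOLLOW(B) ⊇ FIRST(S) = {a,b}; new: +{a,b}
  B→B S: FOLLOW(S) ⊇ FOLLOW(B) ⊇ {a,b}; new: +{a,b}
  S→S B: FOLLOW(B) ⊇ FOLLOW(S) ⊇ {$,a,b}; new: +{$}
  S→a C: FOLLOW(C) ⊇ FOLLOW(S) ⊇ {$,a,b}; new: +{$,a,b}
  S→b A: FOLLOW(A) ⊇ FOLLOW(S) ⊇ {$,a,b}; new: +{$,a,b}
  FOLLOW(S)={$,a,b}  FOLLOW(A)={$,a,b}  FOLLOW(B)={$,a,b}  FOLLOW(C)={$,a,b}
iter 2: done
  FOLLOW(S)={$,a,b}  FOLLOW(A)={$,a,b}  FOLLOW(B)={$,a,b}  FOLLOW(C)={$,a,b}

FOLLOW(B) = ["$", "a", "b"]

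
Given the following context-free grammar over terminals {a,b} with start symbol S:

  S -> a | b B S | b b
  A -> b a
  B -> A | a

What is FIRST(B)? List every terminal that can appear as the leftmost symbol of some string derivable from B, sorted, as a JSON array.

Compute FIRST by fixpoint:
pass 1:
  A via A→b a: +{b}
  B via B→A: +{b}
  B via B→a: +{a}
  S via S→a: +{a}
  S via S→b B S: +{b}
  FIRST[S]={a,b}  FIRST[A]={b}  FIRST[B]={a,b}
pass 2: (no change)
  FIRST[S]={a,b}  FIRST[A]={b}  FIRST[B]={a,b}

FIRST(B) = ["a", "b"]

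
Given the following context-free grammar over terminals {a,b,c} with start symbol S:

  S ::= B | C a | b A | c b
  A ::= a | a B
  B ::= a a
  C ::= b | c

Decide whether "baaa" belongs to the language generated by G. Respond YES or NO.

Convert to CNF:
  S -> C T0 | T0 T0 | T1 A | T2 T1
  A -> T0 B | a
  B -> T0 T0
  C -> b | c
  T0 -> a
  T1 -> b
  T2 -> c

CYK fill:
  T[0,0] 'b' = {C,T1}  orig:{C}
  T[1,1] 'a' = {A,T0}  orig:{A}
  T[2,2] 'a' = {A,T0}  orig:{A}
  T[3,3] 'a' = {A,T0}  orig:{A}
  T[0,1] 'ba' = {S}
  T[1,2] 'aa' = {B,S}
  T[2,3] 'aa' = {B,S}
  T[0,2] 'baa' = ∅
  T[1,3] 'aaa' = {A}
  T[0,3] 'baaa' = {S}

S ∈ T[0,3] ⇒ YES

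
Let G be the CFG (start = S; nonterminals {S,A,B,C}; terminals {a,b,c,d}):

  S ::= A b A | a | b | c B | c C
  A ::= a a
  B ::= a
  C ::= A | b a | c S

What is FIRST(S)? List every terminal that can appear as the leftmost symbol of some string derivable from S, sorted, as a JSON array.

FIRST iteration:
iter 1:
  A via A→a a: +{a}
  B via B→a: +{a}
  C via C→A: +{a}
  C via C→b a: +{b}
  C via C→c S: +{c}
  S via S→A b A: +{a}
  S via S→b: +{b}
  S via S→c B: +{c}
  FIRST(S)={a,b,c}  FIRST(A)={a}  FIRST(B)={a}  FIRST(C)={a,b,c}
iter 2: — fixpoint
  FIRST(S)={a,b,c}  FIRST(A)={a}  FIRST(B)={a}  FIRST(C)={a,b,c}

FIRST(S) = ["a", "b", "c"]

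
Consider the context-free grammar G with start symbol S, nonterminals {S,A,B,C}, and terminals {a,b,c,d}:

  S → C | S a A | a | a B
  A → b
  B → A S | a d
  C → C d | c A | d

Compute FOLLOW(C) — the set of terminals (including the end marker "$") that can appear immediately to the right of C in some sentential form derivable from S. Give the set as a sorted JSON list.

FIRST iteration:
[1]
  A via A→b: +{b}
  B via B→A S: +{b}
  B via B→a d: +{a}
  C via C→c A: +{c}
  C via C→d: +{d}
  S via S→C: +{c,d}
  S via S→a: +{a}
  S: {a,c,d}  A: {b}  B: {a,b}  C: {c,d}
[2] (stable)
  S: {a,c,d}  A: {b}  B: {a,b}  C: {c,d}

FOLLOW sets:
seed FOLLOW(S) with $
iter 1:
  B→A S: FOLLOW(A) ⊇ FIRST(S) = {a,c,d}; new: +{a,c,d}
  C→C d: FOLLOW(C) ⊇ FIRST(d) = {d}; new: +{d}
  S→C: FOLLOW(C) ⊇ FOLLOW(S) ⊇ {$}; new: +{$}
  S→S a A: FOLLOW(S) ⊇ FIRST(a) = {a}; new: +{a}
  S→S a A: FOLLOW(A) ⊇ FOLLOW(S) ⊇ {$,a}; new: +{$}
  S→a B: FOLLOW(B) ⊇ FOLLOW(S) ⊇ {$,a}; new: +{$,a}
  S: {$,a}  A: {$,a,c,d}  B: {$,a}  C: {$,d}
iter 2:
  S→C: FOLLOW(C) ⊇ FOLLOW(S) ⊇ {$,a}; new: +{a}
  S: {$,a}  A: {$,a,c,d}  B: {$,a}  C: {$,a,d}
iter 3: (no change)
  S: {$,a}  A: {$,a,c,d}  B: {$,a}  C: {$,a,d}

FOLLOW(C) = ["$", "a", "d"]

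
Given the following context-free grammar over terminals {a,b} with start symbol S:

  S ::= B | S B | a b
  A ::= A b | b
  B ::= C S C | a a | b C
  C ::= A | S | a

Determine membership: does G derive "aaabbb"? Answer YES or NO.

Convert to CNF:
  S -> C X4 | S B | T0 C | T1 T0 | T1 T1
  A -> A T0 | b
  B -> C X2 | T0 C | T1 T1
  C -> A T0 | C X3 | S B | T0 C | T1 T0 | T1 T1 | a | b
  T0 -> b
  T1 -> a
  X2 -> S C
  X3 -> S C
  X4 -> S C

CYK table (by increasing span):
  cell(0,0) a: {C,T1}  orig:{C}
  cell(1,1) a: {C,T1}  orig:{C}
  cell(2,2) a: {C,T1}  orig:{C}
  cell(3,3) b: {A,C,T0}  orig:{A,C}
  cell(4,4) b: {A,C,T0}  orig:{A,C}
  cell(5,5) b: {A,C,T0}  orig:{A,C}
  cell(0,1) aa: {B,C,S}
  cell(1,2) aa: {B,C,S}
  cell(2,3) ab: {C,S}
  cell(3,4) bb: {A,B,C,S}
  cell(4,5) bb: {A,B,C,S}
  cell(0,2) aaa: {X2,X3,X4}  orig:{}
  cell(1,3) aab: {X2,X3,X4}  orig:{}
  cell(2,4) abb: {X2,X3,X4}  orig:{}
  cell(3,5) bbb: {A,B,C,S,X2,X3,X4}  orig:{A,B,C,S}
  cell(0,3) aaab: {B,C,S,X2,X3,X4}  orig:{B,C,S}
  cell(1,4) aabb: {B,C,S,X2,X3,X4}  orig:{B,C,S}
  cell(2,5) abbb: {B,C,S,X2,X3,X4}  orig:{B,C,S}
  cell(0,4) aaabb: {B,C,S,X2,X3,X4}  orig:{B,C,S}
  cell(1,5) aabbb: {B,C,S,X2,X3,X4}  orig:{B,C,S}
  cell(0,5) aaabbb: {B,C,S,X2,X3,X4}  orig:{B,C,S}

S ∈ T[0,5] ⇒ YES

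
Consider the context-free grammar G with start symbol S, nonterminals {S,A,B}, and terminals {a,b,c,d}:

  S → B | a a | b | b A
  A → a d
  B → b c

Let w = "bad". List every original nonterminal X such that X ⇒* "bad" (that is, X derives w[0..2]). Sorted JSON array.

CNF form of G:
  S -> T0 T0 | T2 A | T2 T3 | b
  A -> T0 T1
  B -> T2 T3
  T0 -> a
  T1 -> d
  T2 -> b
  T3 -> c

CYK fill, restricted to cells inside w[0..2]:
  [0..0]={S,T2}  "b"  orig:{S}
  [1..1]={T0}  "a"  orig:{}
  [2..2]={T1}  "d"  orig:{}
  [0..1]=∅  "ba"
  [1..2]={A}  "ad"
  [0..2]={S}  "bad"

Original NTs in T[0,2] deriving "bad": ["S"]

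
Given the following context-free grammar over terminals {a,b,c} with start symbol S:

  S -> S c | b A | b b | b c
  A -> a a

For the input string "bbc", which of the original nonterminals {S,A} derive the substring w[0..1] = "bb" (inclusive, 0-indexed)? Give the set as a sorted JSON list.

CNF form of G:
  S -> S T1 | T2 A | T2 T1 | T2 T2
  A -> T0 T0
  T0 -> a
  T1 -> c
  T2 -> b

Fill CYK table bottom-up (cells [i..j] with 0 ≤ i ≤ j ≤ 1 only):
  cell(0,0) b: {T2}  orig:{}
  cell(1,1) b: {T2}  orig:{}
  cell(0,1) bb: {S}

Original NTs in T[0,1] deriving "bb": ["S"]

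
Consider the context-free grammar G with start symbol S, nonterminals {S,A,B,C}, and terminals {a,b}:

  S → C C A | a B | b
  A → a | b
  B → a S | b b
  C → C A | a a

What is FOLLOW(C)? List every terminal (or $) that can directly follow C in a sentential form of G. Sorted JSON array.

FIRST iteration:
round 1:
  A via A→a: +{a}
  A via A→b: +{b}
  B via B→a S: +{a}
  B via B→b b: +{b}
  C via C→a a: +{a}
  S via S→C C A: +{a}
  S via S→b: +{b}
  FIRST[S]={a,b}  FIRST[A]={a,b}  FIRST[B]={a,b}  FIRST[C]={a}
round 2: done
  FIRST[S]={a,b}  FIRST[A]={a,b}  FIRST[B]={a,b}  FIRST[C]={a}

Compute FOLLOW by fixpoint:
initialize: $ ∈ FOLLOW(S)
round 1:
  C→C A: FOLLOW(C) ⊇ FIRST(A) = {a,b}; new: +{a,b}
  C→C A: FOLLOW(A) ⊇ FOLLOW(C) ⊇ {a,b}; new: +{a,b}
  S→C C A: FOLLOW(A) ⊇ FOLLOW(S) ⊇ {$}; new: +{$}
  S→a B: FOLLOW(B) ⊇ FOLLOW(S) ⊇ {$}; new: +{$}
  FOLLOW(S)={$}  FOLLOW(A)={$,a,b}  FOLLOW(B)={$}  FOLLOW(C)={a,b}
round 2: done
  FOLLOW(S)={$}  FOLLOW(A)={$,a,b}  FOLLOW(B)={$}  FOLLOW(C)={a,b}

FOLLOW(C) = ["a", "b"]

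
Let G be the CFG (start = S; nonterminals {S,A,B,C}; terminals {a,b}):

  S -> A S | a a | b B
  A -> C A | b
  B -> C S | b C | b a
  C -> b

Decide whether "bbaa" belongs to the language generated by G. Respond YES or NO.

Convert to CNF:
  S -> A S | T0 B | T1 T1
  A -> C A | b
  B -> C S | T0 C | T0 T1
  C -> b
  T0 -> b
  T1 -> a

CYK table (by increasing span):
  T[0,0] 'b' = {A,C,T0}  orig:{A,C}
  T[1,1] 'b' = {A,C,T0}  orig:{A,C}
  T[2,2] 'a' = {T1}  orig:{}
  T[3,3] 'a' = {T1}  orig:{}
  T[0,1] 'bb' = {A,B}
  T[1,2] 'ba' = {B}
  T[2,3] 'aa' = {S}
  T[0,2] 'bba' = {S}
  T[1,3] 'baa' = {B,S}
  T[0,3] 'bbaa' = {B,S}

S ∈ T[0,3] ⇒ YES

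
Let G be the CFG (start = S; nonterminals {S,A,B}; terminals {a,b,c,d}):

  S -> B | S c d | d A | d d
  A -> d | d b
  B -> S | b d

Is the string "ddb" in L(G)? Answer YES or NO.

Convert to CNF:
  S -> S X4 | T0 A | T0 T0 | T1 T0
  A -> T0 T1 | d
  B -> S X3 | T0 A | T0 T0 | T1 T0
  T0 -> d
  T1 -> b
  T2 -> c
  X3 -> T2 T0
  X4 -> T2 T0

CYK fill:
  T[0,0] 'd' = {A,T0}  orig:{A}
  T[1,1] 'd' = {A,T0}  orig:{A}
  T[2,2] 'b' = {T1}  orig:{}
  T[0,1] 'dd' = {B,S}
  T[1,2] 'db' = {A}
  T[0,2] 'ddb' = {B,S}

S ∈ T[0,2] ⇒ YES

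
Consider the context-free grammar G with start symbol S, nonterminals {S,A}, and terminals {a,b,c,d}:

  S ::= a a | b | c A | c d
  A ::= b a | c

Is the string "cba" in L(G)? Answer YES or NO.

CNF form of G:
  S -> T1 T1 | T2 A | T2 T3 | b
  A -> T0 T1 | c
  T0 -> b
  T1 -> a
  T2 -> c
  T3 -> d

Fill CYK table bottom-up:
  cell(0,0) c: {A,T2}  orig:{A}
  cell(1,1) b: {S,T0}  orig:{S}
  cell(2,2) a: {T1}  orig:{}
  cell(0,1) cb: ∅
  cell(1,2) ba: {A}
  cell(0,2) cba: {S}

S ∈ T[0,2] ⇒ YES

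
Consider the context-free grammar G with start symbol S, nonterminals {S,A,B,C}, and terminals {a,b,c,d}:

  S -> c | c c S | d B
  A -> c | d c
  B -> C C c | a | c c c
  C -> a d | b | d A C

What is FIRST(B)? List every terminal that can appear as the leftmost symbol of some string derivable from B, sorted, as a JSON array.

FIRST iteration:
[1]
  A via A→c: +{c}
  A via A→d c: +{d}
  B via B→a: +{a}
  B via B→c c c: +{c}
  C via C→a d: +{a}
  C via C→b: +{b}
  C via C→d A C: +{d}
  S via S→c: +{c}
  S via S→d B: +{d}
  S: {c,d}  A: {c,d}  B: {a,c}  C: {a,b,d}
[2]
  B via B→C C c: +{b,d}
  S: {c,d}  A: {c,d}  B: {a,b,c,d}  C: {a,b,d}
[3] — fixpoint
  S: {c,d}  A: {c,d}  B: {a,b,c,d}  C: {a,b,d}

FIRST(B) = ["a", "b", "c", "d"]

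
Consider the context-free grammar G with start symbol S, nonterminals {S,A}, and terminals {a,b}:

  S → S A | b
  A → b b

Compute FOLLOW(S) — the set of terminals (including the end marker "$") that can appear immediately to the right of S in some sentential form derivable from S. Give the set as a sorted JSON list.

FIRST sets, iterate to fixpoint:
round 1:
  A via A→b b: +{b}
  S via S→b: +{b}
  FIRST(S)={b}  FIRST(A)={b}
round 2: done
  FIRST(S)={b}  FIRST(A)={b}

FOLLOW iteration:
FOLLOW(S) := {$}
[1]
  S→S A: FOLLOW(S) ⊇ FIRST(A) = {b}; new: +{b}
  S→S A: FOLLOW(A) ⊇ FOLLOW(S) ⊇ {$,b}; new: +{$,b}
  FOLLOW[S]={$,b}  FOLLOW[A]={$,b}
[2] (no change)
  FOLLOW[S]={$,b}  FOLLOW[A]={$,b}

FOLLOW(S) = ["$", "b"]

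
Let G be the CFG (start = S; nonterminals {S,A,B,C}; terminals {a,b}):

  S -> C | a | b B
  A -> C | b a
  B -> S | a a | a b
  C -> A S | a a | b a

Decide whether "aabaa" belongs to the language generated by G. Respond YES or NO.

Convert to CNF:
  S -> A S | T0 T0 | T1 B | T1 T0 | a
  A -> A S | T0 T0 | T1 T0
  B -> A S | T0 T0 | T0 T1 | T1 B | T1 T0 | a
  C -> A S | T0 T0 | T1 T0
  T0 -> a
  T1 -> b

CYK fill:
  cell(0,0) a: {B,S,T0}  orig:{B,S}
  cell(1,1) a: {B,S,T0}  orig:{B,S}
  cell(2,2) b: {T1}  orig:{}
  cell(3,3) a: {B,S,T0}  orig:{B,S}
  cell(4,4) a: {B,S,T0}  orig:{B,S}
  cell(0,1) aa: {A,B,C,S}
  cell(1,2) ab: {B}
  cell(2,3) ba: {A,B,C,S}
  cell(3,4) aa: {A,B,C,S}
  cell(0,2) aab: ∅
  cell(1,3) aba: ∅
  cell(2,4) baa: {A,B,C,S}
  cell(0,3) aaba: {A,B,C,S}
  cell(1,4) abaa: ∅
  cell(0,4) aabaa: {A,B,C,S}

S ∈ T[0,4] ⇒ YES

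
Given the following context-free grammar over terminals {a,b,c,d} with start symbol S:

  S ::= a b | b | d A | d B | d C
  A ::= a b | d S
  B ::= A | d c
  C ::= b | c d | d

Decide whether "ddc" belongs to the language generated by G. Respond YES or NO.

Convert to CNF:
  S -> T0 T1 | T2 A | T2 B | T2 C | b
  A -> T0 T1 | T2 S
  B -> T0 T1 | T2 S | T2 T3
  C -> T3 T2 | b | d
  T0 -> a
  T1 -> b
  T2 -> d
  T3 -> c

Fill CYK table bottom-up:
  [0..0]={C,T2}  "d"  orig:{C}
  [1..1]={C,T2}  "d"  orig:{C}
  [2..2]={T3}  "c"  orig:{}
  [0..1]={S}  "dd"
  [1..2]={B}  "dc"
  [0..2]={S}  "ddc"

S ∈ T[0,2] ⇒ YES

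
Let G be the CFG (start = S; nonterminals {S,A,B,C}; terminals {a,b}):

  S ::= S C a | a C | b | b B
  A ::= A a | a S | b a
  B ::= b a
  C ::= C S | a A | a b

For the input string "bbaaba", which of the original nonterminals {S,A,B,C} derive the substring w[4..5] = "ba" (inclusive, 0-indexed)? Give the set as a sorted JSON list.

Convert to CNF:
  S -> S X2 | T0 C | T1 B | b
  A -> A T0 | T0 S | T1 T0
  B -> T1 T0
  C -> C S | T0 A | T0 T1
  T0 -> a
  T1 -> b
  X2 -> C T0

CYK fill (cells [i..j] with 4 ≤ i ≤ j ≤ 5 only):
  [4..4]={S,T1}  "b"  orig:{S}
  [5..5]={T0}  "a"  orig:{}
  [4..5]={A,B}  "ba"

Original NTs in T[4,5] deriving "ba": ["A", "B"]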